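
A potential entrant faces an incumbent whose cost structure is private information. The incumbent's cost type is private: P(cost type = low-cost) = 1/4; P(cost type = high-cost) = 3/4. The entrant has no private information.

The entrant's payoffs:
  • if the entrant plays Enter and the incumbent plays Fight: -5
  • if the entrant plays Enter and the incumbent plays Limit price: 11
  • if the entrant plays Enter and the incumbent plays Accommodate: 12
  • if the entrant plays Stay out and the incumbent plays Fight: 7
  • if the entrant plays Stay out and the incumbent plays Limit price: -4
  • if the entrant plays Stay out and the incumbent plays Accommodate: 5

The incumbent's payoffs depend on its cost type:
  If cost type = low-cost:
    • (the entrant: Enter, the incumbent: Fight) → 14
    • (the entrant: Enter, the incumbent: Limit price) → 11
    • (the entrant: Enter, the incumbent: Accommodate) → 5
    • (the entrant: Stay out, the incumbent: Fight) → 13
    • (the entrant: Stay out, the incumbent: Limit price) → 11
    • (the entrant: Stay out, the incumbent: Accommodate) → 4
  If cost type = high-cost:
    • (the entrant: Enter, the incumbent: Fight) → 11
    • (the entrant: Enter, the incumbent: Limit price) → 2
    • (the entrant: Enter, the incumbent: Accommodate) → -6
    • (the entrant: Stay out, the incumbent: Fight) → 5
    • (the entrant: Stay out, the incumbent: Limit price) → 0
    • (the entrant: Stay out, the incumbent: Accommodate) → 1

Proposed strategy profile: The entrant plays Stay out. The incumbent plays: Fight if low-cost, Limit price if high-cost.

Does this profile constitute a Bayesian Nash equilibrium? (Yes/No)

No

The entrant plays Stay out: E[Stay out] = 1/4·(7) + 3/4·(-4) = -5/4; E[Enter] = 7. Not best-responding. ✗
The incumbent (cost type low-cost), facing Stay out: Fight gives 13, Limit price gives 11, Accommodate gives 4. Proposed Fight is best. ✓
The incumbent (cost type high-cost), facing Stay out: Fight gives 5, Limit price gives 0, Accommodate gives 1. Proposed Limit price is not best — profitable deviation exists. ✗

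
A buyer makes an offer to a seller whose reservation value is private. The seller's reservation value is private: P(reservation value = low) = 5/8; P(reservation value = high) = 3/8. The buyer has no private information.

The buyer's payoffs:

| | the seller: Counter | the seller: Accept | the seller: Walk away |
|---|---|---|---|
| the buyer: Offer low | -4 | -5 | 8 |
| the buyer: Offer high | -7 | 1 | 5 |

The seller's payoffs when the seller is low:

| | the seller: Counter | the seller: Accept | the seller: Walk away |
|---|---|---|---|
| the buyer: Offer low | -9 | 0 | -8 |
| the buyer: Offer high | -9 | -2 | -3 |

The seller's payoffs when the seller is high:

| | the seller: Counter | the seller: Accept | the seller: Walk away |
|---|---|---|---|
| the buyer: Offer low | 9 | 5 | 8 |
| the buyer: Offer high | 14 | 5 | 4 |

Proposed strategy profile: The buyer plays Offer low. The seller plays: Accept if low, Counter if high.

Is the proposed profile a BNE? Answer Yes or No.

A profile is a BNE iff every type of every player is best-responding given beliefs about the other side.
The buyer plays Offer low: E[Offer low] = 5/8·(-5) + 3/8·(-4) = -37/8; E[Offer high] = -2. Not best-responding. ✗
The seller (reservation value low), facing Offer low: Counter gives -9, Accept gives 0, Walk away gives -8. Proposed Accept is best. ✓
The seller (reservation value high), facing Offer low: Counter gives 9, Accept gives 5, Walk away gives 8. Proposed Counter is best. ✓

No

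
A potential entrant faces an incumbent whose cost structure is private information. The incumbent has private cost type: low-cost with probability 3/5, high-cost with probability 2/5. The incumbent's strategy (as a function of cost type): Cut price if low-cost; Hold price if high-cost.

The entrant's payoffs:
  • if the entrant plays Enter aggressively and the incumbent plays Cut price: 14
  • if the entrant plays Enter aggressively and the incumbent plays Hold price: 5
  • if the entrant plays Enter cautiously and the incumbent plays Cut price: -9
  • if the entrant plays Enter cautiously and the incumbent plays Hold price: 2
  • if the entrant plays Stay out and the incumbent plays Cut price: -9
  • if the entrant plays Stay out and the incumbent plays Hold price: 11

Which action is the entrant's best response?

Enter aggressively

Compute the entrant's expected payoff for each action, taking the expectation over the incumbent's type.
E[Enter aggressively] = 3/5·(14) + 2/5·(5) = 52/5
E[Enter cautiously] = 3/5·(-9) + 2/5·(2) = -23/5
E[Stay out] = 3/5·(-9) + 2/5·(11) = -1
Best response: Enter aggressively (52/5 is the largest).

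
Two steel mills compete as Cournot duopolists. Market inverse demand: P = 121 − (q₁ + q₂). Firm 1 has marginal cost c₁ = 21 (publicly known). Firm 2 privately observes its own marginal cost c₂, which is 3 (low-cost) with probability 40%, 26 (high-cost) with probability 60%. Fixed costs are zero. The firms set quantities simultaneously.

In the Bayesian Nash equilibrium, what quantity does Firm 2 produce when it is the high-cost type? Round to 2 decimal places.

31.53

Type-c best response for Firm 2: q₂(c) = (121 − c)/2 − q₁/2.
Firm 1 maximizes expected profit; its first-order condition is 121 − 2q₁ − E[q₂] − 21 = 0.
Substituting E[q₂] and solving: E[c₂] = 16.8, so q₁ = (121 − 2·21 + 16.8)/3 = 31.9333.
q₂(high-cost) = (121 − 26 − 31.9333)/2 = 31.5333.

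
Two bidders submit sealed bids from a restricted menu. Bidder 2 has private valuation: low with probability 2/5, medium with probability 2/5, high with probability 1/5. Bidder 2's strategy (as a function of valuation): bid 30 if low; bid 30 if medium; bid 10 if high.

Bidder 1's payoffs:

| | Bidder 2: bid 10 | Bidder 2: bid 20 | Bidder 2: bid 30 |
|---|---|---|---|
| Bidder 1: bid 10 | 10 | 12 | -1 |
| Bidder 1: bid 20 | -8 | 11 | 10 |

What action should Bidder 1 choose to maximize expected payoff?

E[bid 10] = 2/5·(-1) + 2/5·(-1) + 1/5·(10) = 6/5
E[bid 20] = 2/5·(10) + 2/5·(10) + 1/5·(-8) = 32/5
Best response: bid 20 (32/5 is the largest).

bid 20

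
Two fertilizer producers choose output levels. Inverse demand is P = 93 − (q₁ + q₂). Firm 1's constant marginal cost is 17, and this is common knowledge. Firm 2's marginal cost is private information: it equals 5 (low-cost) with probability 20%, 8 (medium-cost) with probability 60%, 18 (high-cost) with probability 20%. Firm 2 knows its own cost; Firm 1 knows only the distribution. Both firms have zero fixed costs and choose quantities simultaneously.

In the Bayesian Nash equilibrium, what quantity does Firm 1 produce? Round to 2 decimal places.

Firm 2 with cost c maximizes (93 − (q₁+q₂) − c)·q₂, giving q₂(c) = (93 − c − q₁)/2.
E[c₂] = 0.2·5 + 0.6·8 + 0.2·18 = 9.4
Firm 1's FOC against E[q₂] yields q₁ = (93 − 2·17 + E[c₂])/3 = (93 − 34 + 9.4)/3 = 22.8.

22.80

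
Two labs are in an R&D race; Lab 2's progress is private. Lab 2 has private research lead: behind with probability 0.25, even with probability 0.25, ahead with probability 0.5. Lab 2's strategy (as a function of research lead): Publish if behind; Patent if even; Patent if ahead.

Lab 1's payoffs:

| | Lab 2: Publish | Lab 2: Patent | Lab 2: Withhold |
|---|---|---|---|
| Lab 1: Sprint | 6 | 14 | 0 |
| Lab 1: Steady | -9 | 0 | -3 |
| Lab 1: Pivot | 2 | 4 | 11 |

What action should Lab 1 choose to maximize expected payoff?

Sprint

E[Sprint] = 0.25·(6) + 0.25·(14) + 0.5·(14) = 12
E[Steady] = 0.25·(-9) + 0.25·(0) + 0.5·(0) = -2.25
E[Pivot] = 0.25·(2) + 0.25·(4) + 0.5·(4) = 3.5
Best response: Sprint (12 is the largest).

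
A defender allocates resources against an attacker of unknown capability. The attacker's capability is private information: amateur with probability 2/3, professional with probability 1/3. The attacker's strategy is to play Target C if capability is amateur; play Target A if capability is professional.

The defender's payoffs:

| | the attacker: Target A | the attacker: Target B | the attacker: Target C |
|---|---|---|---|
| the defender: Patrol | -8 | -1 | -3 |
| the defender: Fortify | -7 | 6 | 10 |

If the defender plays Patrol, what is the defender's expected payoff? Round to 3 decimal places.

E[Patrol] = 2/3·(-3) + 1/3·(-8) = (-2) + (-8/3) = -14/3

-4.667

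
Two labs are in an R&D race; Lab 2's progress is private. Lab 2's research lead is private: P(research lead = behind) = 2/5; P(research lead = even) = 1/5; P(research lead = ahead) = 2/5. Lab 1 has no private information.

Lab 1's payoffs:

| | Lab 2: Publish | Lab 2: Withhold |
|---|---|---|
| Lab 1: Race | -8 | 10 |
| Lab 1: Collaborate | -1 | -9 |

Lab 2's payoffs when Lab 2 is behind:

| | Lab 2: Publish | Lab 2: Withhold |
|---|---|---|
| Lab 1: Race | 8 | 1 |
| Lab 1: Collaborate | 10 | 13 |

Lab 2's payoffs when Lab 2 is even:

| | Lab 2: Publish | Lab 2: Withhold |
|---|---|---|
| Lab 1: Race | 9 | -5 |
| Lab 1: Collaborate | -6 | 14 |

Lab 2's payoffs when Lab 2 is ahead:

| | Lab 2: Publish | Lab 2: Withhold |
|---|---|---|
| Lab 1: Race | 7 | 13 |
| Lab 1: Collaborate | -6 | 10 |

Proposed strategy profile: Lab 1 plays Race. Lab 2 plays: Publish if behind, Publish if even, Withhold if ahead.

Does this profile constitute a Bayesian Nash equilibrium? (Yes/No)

Yes

A profile is a BNE iff every type of every player is best-responding given beliefs about the other side.
Lab 1 plays Race: E[Race] = 2/5·(-8) + 1/5·(-8) + 2/5·(10) = -4/5; E[Collaborate] = -21/5. Best-responding. ✓
Lab 2 (research lead behind), facing Race: Publish gives 8, Withhold gives 1. Proposed Publish is best. ✓
Lab 2 (research lead even), facing Race: Publish gives 9, Withhold gives -5. Proposed Publish is best. ✓
Lab 2 (research lead ahead), facing Race: Publish gives 7, Withhold gives 13. Proposed Withhold is best. ✓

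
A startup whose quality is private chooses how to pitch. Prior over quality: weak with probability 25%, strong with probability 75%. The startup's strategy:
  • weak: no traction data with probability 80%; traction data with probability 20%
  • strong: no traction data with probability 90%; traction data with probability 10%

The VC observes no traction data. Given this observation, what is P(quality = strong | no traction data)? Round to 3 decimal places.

0.771

P(no traction data) = 0.25·0.8 + 0.75·0.9 = 0.875
P(strong | no traction data) = (0.75·0.9) / 0.875 = 0.675 / 0.875 = 0.771429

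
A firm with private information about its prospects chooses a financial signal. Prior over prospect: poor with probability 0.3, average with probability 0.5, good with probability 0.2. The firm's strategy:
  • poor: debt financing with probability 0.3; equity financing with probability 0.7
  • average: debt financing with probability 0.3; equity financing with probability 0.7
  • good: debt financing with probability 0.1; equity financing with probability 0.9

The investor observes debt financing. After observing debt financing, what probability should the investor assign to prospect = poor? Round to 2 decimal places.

P(debt financing) = 0.3·0.3 + 0.5·0.3 + 0.2·0.1 = 0.26
P(poor | debt financing) = (0.3·0.3) / 0.26 = 0.09 / 0.26 = 0.346154

0.35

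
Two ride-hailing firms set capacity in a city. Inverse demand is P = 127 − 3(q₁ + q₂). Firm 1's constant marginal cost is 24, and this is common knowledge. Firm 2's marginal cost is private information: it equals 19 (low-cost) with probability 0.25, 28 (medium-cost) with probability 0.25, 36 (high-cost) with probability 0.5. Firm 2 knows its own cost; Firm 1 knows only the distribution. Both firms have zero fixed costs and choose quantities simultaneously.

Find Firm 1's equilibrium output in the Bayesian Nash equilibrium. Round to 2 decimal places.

Firm 2 with cost c maximizes (127 − 3(q₁+q₂) − c)·q₂, giving q₂(c) = (127 − c − 3q₁)/6.
E[c₂] = 0.25·19 + 0.25·28 + 0.5·36 = 29.75
Firm 1's FOC against E[q₂] yields q₁ = (127 − 2·24 + E[c₂])/9 = (127 − 48 + 29.75)/9 = 12.0833.

12.08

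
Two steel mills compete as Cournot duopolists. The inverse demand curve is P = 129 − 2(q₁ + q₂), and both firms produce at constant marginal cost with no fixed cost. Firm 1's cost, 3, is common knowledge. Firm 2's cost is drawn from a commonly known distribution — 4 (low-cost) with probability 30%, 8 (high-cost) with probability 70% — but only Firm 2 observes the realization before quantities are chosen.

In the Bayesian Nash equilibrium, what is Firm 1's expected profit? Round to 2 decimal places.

Firm 2 with cost c maximizes (129 − 2(q₁+q₂) − c)·q₂, giving q₂(c) = (129 − c − 2q₁)/4.
E[c₂] = 0.3·4 + 0.7·8 = 6.8
Firm 1's FOC against E[q₂] yields q₁ = (129 − 2·3 + E[c₂])/6 = (129 − 6 + 6.8)/6 = 21.6333.
E[P] = 129 − 2·(q₁ + E[q₂]) = 46.2667; Firm 1's expected profit = (E[P] − 3)·q₁ = (46.2667 − 3)·21.6333 = 936.002.

936.00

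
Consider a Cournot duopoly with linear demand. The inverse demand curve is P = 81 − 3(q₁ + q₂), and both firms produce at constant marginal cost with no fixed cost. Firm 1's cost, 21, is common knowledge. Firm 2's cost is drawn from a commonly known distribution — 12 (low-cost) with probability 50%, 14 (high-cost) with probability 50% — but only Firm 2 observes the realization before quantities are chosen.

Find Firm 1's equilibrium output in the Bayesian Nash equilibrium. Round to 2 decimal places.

5.78

Each type of Firm 2 best-responds to q₁; Firm 1 best-responds to the expected q₂ over Firm 2's types.
Firm 2 with cost c maximizes (81 − 3(q₁+q₂) − c)·q₂, giving q₂(c) = (81 − c − 3q₁)/6.
E[c₂] = 0.5·12 + 0.5·14 = 13
Firm 1's FOC against E[q₂] yields q₁ = (81 − 2·21 + E[c₂])/9 = (81 − 42 + 13)/9 = 5.77778.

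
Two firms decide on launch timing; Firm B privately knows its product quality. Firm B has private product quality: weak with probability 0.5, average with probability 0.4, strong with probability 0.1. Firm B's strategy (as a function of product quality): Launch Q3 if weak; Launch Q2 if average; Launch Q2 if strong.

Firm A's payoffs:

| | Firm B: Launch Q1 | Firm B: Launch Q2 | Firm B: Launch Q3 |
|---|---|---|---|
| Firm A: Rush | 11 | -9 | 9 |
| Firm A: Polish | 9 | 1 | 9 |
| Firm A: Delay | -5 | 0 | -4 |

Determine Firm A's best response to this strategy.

Compute Firm A's expected payoff for each action, taking the expectation over Firm B's type.
E[Rush] = 0.5·(9) + 0.4·(-9) + 0.1·(-9) = 0
E[Polish] = 0.5·(9) + 0.4·(1) + 0.1·(1) = 5
E[Delay] = 0.5·(-4) + 0.4·(0) + 0.1·(0) = -2
Best response: Polish (5 is the largest).

Polish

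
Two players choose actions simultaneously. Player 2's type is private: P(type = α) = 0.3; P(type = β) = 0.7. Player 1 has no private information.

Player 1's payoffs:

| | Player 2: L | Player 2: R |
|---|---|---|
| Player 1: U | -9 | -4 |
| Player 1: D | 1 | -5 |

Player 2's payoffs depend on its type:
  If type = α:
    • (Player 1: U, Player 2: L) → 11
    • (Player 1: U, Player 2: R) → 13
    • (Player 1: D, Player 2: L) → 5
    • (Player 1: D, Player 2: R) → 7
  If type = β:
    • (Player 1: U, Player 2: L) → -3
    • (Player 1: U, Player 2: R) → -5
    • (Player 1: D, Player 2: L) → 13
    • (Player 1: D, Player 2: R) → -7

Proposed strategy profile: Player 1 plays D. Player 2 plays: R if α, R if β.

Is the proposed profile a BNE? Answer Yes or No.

No

Player 1 plays D: E[D] = 0.3·(-5) + 0.7·(-5) = -5; E[U] = -4. Not best-responding. ✗
Player 2 (type α), facing D: L gives 5, R gives 7. Proposed R is best. ✓
Player 2 (type β), facing D: L gives 13, R gives -7. Proposed R is not best — profitable deviation exists. ✗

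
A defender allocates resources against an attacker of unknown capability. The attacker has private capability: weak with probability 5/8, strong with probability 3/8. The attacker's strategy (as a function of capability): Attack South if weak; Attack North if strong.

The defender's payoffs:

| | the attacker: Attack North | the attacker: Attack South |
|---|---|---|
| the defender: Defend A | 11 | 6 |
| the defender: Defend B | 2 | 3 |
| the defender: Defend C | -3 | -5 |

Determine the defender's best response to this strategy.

Compute the defender's expected payoff for each action, taking the expectation over the attacker's type.
E[Defend A] = 5/8·(6) + 3/8·(11) = 63/8
E[Defend B] = 5/8·(3) + 3/8·(2) = 21/8
E[Defend C] = 5/8·(-5) + 3/8·(-3) = -17/4
Best response: Defend A (63/8 is the largest).

Defend A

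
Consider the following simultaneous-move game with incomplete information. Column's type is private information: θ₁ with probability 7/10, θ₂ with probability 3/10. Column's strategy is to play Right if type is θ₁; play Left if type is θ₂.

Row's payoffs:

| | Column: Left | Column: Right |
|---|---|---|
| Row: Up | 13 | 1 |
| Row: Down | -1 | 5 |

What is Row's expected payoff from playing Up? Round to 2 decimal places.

4.60

Take the expectation over Column's type, weighting each type's action by its prior probability.
E[Up] = 7/10·1 + 3/10·13 = 7/10 + 39/10 = 23/5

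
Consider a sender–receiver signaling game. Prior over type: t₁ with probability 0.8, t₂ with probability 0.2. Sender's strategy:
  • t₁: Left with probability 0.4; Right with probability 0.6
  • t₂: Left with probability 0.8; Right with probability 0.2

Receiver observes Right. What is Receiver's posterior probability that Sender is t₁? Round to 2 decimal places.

0.92

P(Right) = 0.8·0.6 + 0.2·0.2 = 0.52
P(t₁ | Right) = (0.8·0.6) / 0.52 = 0.48 / 0.52 = 0.923077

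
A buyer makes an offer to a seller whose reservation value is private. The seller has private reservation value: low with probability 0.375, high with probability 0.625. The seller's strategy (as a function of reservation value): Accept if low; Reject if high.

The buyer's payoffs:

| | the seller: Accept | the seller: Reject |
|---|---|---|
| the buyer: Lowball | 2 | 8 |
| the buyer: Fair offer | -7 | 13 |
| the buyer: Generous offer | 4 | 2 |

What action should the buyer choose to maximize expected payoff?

Lowball

E[Lowball] = 0.375·(2) + 0.625·(8) = 5.75
E[Fair offer] = 0.375·(-7) + 0.625·(13) = 5.5
E[Generous offer] = 0.375·(4) + 0.625·(2) = 2.75
Best response: Lowball (5.75 is the largest).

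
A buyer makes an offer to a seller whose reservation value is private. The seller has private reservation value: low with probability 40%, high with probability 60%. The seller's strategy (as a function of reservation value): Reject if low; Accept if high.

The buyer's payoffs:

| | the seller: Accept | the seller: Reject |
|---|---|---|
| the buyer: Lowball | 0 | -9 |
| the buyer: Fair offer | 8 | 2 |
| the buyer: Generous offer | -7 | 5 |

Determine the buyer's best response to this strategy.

Compute the buyer's expected payoff for each action, taking the expectation over the seller's type.
E[Lowball] = 0.4·(-9) + 0.6·(0) = -3.6
E[Fair offer] = 0.4·(2) + 0.6·(8) = 5.6
E[Generous offer] = 0.4·(5) + 0.6·(-7) = -2.2
Best response: Fair offer (5.6 is the largest).

Fair offer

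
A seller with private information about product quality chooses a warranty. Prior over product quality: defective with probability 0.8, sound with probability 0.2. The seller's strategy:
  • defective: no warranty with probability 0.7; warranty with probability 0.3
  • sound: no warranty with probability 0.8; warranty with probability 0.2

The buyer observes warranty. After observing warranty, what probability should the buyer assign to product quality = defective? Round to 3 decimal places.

0.857

P(warranty) = 0.8·0.3 + 0.2·0.2 = 0.28
P(defective | warranty) = (0.8·0.3) / 0.28 = 0.24 / 0.28 = 0.857143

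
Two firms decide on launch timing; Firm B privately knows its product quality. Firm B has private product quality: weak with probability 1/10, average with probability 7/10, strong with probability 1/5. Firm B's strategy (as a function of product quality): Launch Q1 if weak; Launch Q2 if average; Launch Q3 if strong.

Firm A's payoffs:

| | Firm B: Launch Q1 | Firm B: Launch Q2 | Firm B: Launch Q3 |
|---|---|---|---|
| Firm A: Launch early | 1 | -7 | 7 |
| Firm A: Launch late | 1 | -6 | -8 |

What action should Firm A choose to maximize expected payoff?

Launch early

E[Launch early] = 1/10·(1) + 7/10·(-7) + 1/5·(7) = -17/5
E[Launch late] = 1/10·(1) + 7/10·(-6) + 1/5·(-8) = -57/10
Best response: Launch early (-17/5 is the largest).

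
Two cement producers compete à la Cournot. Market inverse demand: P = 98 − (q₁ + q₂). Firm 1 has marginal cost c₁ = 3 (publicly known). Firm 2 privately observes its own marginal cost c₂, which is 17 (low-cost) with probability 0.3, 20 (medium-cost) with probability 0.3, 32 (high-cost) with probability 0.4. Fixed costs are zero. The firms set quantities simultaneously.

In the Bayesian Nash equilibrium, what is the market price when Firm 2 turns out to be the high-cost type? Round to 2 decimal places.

Firm 2 with cost c maximizes (98 − (q₁+q₂) − c)·q₂, giving q₂(c) = (98 − c − q₁)/2.
E[c₂] = 0.3·17 + 0.3·20 + 0.4·32 = 23.9
Firm 1's FOC against E[q₂] yields q₁ = (98 − 2·3 + E[c₂])/3 = (98 − 6 + 23.9)/3 = 38.6333.
q₂(high-cost) = 13.6833, so P = 98 − (38.6333 + 13.6833) = 45.6833.

45.68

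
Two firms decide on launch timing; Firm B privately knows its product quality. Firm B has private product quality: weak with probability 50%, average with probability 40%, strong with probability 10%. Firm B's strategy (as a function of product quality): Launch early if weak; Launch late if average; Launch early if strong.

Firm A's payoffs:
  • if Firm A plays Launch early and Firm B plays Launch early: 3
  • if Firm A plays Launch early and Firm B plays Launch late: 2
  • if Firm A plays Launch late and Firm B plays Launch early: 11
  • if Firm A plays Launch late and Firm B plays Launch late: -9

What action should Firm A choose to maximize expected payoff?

Launch late

E[Launch early] = 0.5·(3) + 0.4·(2) + 0.1·(3) = 2.6
E[Launch late] = 0.5·(11) + 0.4·(-9) + 0.1·(11) = 3
Best response: Launch late (3 is the largest).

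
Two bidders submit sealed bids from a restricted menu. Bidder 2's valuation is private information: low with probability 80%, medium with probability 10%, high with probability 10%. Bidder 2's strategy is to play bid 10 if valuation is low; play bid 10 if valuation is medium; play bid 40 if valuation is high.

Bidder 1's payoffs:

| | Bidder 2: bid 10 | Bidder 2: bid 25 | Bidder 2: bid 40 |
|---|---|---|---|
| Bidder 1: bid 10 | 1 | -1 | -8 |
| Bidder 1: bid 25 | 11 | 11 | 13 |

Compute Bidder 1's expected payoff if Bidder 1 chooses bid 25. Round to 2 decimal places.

11.20

E[bid 25] = 0.8·11 + 0.1·11 + 0.1·13 = 8.8 + 1.1 + 1.3 = 11.2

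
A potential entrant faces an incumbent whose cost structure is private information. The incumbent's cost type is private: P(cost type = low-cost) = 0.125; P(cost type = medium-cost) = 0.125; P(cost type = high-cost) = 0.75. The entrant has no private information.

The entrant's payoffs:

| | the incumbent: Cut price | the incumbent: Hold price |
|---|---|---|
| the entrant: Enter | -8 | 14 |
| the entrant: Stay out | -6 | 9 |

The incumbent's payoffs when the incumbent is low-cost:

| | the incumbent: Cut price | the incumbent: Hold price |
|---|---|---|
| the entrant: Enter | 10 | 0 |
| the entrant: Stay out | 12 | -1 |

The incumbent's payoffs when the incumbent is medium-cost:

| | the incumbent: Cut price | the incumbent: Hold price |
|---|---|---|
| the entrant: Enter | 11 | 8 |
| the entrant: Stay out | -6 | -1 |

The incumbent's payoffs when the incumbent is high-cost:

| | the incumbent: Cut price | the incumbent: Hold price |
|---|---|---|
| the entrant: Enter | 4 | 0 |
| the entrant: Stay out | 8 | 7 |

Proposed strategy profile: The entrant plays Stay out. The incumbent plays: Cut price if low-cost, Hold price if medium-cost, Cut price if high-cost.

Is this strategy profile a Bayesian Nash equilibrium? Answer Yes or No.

The entrant plays Stay out: E[Stay out] = 0.125·(-6) + 0.125·(9) + 0.75·(-6) = -4.125; E[Enter] = -5.25. Best-responding. ✓
The incumbent (cost type low-cost), facing Stay out: Cut price gives 12, Hold price gives -1. Proposed Cut price is best. ✓
The incumbent (cost type medium-cost), facing Stay out: Cut price gives -6, Hold price gives -1. Proposed Hold price is best. ✓
The incumbent (cost type high-cost), facing Stay out: Cut price gives 8, Hold price gives 7. Proposed Cut price is best. ✓

Yes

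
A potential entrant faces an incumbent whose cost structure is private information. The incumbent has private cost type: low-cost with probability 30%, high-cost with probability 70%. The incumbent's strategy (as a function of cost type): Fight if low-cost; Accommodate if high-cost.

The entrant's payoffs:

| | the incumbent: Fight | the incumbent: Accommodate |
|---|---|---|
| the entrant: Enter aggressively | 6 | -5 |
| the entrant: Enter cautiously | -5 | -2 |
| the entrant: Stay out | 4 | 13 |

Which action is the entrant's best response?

E[Enter aggressively] = 0.3·(6) + 0.7·(-5) = -1.7
E[Enter cautiously] = 0.3·(-5) + 0.7·(-2) = -2.9
E[Stay out] = 0.3·(4) + 0.7·(13) = 10.3
Best response: Stay out (10.3 is the largest).

Stay out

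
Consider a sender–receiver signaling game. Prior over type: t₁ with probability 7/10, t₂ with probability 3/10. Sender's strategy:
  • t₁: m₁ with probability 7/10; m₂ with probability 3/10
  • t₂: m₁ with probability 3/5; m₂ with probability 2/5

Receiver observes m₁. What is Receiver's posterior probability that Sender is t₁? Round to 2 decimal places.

P(m₁) = (7/10)·(7/10) + (3/10)·(3/5) = 67/100
P(t₁ | m₁) = ((7/10)·(7/10)) / (67/100) = (49/100) / (67/100) = 49/67

0.73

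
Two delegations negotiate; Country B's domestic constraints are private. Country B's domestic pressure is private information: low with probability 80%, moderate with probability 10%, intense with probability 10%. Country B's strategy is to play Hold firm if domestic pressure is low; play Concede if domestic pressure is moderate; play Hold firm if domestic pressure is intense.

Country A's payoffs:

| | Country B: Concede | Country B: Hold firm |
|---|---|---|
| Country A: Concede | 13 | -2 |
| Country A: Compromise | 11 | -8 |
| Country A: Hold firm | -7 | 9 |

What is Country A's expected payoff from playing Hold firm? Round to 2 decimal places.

7.40

Take the expectation over Country B's domestic pressure, weighting each type's action by its prior probability.
E[Hold firm] = 0.8·9 + 0.1·(-7) + 0.1·9 = 7.2 + (-0.7) + 0.9 = 7.4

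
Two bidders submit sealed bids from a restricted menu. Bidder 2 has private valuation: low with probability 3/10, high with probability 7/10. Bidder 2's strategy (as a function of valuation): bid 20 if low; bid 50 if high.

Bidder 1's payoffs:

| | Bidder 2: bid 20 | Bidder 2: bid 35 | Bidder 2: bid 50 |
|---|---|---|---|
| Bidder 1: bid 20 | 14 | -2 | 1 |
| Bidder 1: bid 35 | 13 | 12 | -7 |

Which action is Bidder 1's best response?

E[bid 20] = 3/10·(14) + 7/10·(1) = 49/10
E[bid 35] = 3/10·(13) + 7/10·(-7) = -1
Best response: bid 20 (49/10 is the largest).

bid 20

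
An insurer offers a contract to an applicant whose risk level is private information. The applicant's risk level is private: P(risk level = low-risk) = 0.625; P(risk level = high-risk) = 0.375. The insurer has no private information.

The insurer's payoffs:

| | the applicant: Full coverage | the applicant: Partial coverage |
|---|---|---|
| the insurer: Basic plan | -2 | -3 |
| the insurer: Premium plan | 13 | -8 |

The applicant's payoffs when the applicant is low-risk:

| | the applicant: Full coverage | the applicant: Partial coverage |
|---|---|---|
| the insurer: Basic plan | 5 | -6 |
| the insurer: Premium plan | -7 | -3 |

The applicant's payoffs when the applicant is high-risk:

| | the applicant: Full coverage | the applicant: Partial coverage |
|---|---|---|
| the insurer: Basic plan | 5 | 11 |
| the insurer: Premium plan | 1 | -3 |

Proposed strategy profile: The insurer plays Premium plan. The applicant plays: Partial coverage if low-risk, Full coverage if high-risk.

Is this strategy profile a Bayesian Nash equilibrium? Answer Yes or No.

Yes

The insurer plays Premium plan: E[Premium plan] = 0.625·(-8) + 0.375·(13) = -0.125; E[Basic plan] = -2.625. Best-responding. ✓
The applicant (risk level low-risk), facing Premium plan: Full coverage gives -7, Partial coverage gives -3. Proposed Partial coverage is best. ✓
The applicant (risk level high-risk), facing Premium plan: Full coverage gives 1, Partial coverage gives -3. Proposed Full coverage is best. ✓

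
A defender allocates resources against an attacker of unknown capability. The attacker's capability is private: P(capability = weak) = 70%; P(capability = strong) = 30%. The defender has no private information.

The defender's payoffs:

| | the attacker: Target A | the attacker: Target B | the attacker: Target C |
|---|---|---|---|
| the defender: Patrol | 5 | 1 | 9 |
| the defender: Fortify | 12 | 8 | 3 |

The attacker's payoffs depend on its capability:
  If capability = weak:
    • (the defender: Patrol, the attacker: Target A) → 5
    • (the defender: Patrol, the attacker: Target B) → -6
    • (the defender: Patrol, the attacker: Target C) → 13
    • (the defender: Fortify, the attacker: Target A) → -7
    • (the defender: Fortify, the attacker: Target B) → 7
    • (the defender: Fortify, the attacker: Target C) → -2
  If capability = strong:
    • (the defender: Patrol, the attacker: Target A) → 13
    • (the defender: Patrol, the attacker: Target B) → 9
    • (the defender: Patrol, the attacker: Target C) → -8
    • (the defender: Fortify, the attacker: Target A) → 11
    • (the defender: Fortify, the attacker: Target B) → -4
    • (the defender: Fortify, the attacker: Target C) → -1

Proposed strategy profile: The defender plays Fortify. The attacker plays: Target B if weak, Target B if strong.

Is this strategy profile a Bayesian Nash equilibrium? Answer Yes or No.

The defender plays Fortify: E[Fortify] = 0.7·(8) + 0.3·(8) = 8; E[Patrol] = 1. Best-responding. ✓
The attacker (capability weak), facing Fortify: Target A gives -7, Target B gives 7, Target C gives -2. Proposed Target B is best. ✓
The attacker (capability strong), facing Fortify: Target A gives 11, Target B gives -4, Target C gives -1. Proposed Target B is not best — profitable deviation exists. ✗

No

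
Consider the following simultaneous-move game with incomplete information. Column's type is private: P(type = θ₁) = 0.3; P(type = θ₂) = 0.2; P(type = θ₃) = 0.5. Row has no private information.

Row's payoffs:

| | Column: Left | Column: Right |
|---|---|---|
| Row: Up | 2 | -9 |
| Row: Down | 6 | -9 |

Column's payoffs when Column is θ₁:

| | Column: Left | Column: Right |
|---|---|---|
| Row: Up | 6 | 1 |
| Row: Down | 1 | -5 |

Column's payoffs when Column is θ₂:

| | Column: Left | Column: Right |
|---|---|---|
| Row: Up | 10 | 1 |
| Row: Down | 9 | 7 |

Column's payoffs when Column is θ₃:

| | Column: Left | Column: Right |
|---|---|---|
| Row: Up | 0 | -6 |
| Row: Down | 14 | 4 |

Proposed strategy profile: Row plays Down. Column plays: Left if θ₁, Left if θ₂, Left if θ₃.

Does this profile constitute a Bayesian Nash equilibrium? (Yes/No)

Row plays Down: E[Down] = 0.3·(6) + 0.2·(6) + 0.5·(6) = 6; E[Up] = 2. Best-responding. ✓
Column (type θ₁), facing Down: Left gives 1, Right gives -5. Proposed Left is best. ✓
Column (type θ₂), facing Down: Left gives 9, Right gives 7. Proposed Left is best. ✓
Column (type θ₃), facing Down: Left gives 14, Right gives 4. Proposed Left is best. ✓

Yes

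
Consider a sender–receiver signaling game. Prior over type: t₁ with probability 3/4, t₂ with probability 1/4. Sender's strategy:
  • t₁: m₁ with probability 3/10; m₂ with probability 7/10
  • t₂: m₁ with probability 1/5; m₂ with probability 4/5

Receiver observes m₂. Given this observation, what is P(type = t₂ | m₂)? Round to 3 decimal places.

0.276

P(m₂) = (3/4)·(7/10) + (1/4)·(4/5) = 29/40
P(t₂ | m₂) = ((1/4)·(4/5)) / (29/40) = (1/5) / (29/40) = 8/29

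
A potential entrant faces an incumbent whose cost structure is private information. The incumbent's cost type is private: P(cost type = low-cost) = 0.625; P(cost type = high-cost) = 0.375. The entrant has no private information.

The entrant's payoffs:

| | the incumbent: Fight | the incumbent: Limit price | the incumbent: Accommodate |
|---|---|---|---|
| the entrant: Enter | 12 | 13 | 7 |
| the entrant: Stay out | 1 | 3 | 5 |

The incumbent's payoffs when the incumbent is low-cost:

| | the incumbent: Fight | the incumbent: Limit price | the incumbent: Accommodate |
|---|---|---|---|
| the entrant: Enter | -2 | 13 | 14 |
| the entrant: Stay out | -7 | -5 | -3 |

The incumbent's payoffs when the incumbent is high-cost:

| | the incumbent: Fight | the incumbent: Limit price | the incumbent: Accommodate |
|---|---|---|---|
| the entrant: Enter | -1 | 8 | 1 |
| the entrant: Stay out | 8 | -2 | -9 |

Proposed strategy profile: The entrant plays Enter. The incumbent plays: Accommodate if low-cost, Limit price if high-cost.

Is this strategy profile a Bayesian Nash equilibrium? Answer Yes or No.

A profile is a BNE iff every type of every player is best-responding given beliefs about the other side.
The entrant plays Enter: E[Enter] = 0.625·(7) + 0.375·(13) = 9.25; E[Stay out] = 4.25. Best-responding. ✓
The incumbent (cost type low-cost), facing Enter: Fight gives -2, Limit price gives 13, Accommodate gives 14. Proposed Accommodate is best. ✓
The incumbent (cost type high-cost), facing Enter: Fight gives -1, Limit price gives 8, Accommodate gives 1. Proposed Limit price is best. ✓

Yes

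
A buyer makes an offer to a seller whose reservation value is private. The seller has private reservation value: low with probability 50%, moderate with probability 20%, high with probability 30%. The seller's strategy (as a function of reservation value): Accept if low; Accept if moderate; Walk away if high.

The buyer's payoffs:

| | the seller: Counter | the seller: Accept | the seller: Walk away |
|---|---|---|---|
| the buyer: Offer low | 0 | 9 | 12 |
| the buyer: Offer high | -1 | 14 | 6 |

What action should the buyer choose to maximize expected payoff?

Compute the buyer's expected payoff for each action, taking the expectation over the seller's type.
E[Offer low] = 0.5·(9) + 0.2·(9) + 0.3·(12) = 9.9
E[Offer high] = 0.5·(14) + 0.2·(14) + 0.3·(6) = 11.6
Best response: Offer high (11.6 is the largest).

Offer high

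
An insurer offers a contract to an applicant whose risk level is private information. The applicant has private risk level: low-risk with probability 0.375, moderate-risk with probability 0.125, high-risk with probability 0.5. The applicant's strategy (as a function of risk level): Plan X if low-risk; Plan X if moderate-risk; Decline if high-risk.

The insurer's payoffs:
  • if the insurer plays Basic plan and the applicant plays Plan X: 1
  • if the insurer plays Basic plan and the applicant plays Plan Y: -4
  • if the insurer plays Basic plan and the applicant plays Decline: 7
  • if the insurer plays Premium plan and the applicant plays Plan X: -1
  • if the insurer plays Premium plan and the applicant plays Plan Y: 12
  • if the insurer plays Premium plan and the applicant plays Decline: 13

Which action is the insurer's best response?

E[Basic plan] = 0.375·(1) + 0.125·(1) + 0.5·(7) = 4
E[Premium plan] = 0.375·(-1) + 0.125·(-1) + 0.5·(13) = 6
Best response: Premium plan (6 is the largest).

Premium plan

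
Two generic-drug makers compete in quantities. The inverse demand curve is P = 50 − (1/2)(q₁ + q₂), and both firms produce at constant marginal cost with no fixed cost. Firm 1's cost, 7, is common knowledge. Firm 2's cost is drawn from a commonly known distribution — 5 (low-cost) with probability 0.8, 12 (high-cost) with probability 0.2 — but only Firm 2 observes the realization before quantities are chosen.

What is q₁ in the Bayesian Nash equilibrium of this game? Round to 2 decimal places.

Each type of Firm 2 best-responds to q₁; Firm 1 best-responds to the expected q₂ over Firm 2's types.
Firm 2 with cost c maximizes (50 − (1/2)(q₁+q₂) − c)·q₂, giving q₂(c) = (50 − c − (1/2)q₁).
E[c₂] = 0.8·5 + 0.2·12 = 6.4
Firm 1's FOC against E[q₂] yields q₁ = (50 − 2·7 + E[c₂])/(3/2) = (50 − 14 + 6.4)/(3/2) = 28.2667.

28.27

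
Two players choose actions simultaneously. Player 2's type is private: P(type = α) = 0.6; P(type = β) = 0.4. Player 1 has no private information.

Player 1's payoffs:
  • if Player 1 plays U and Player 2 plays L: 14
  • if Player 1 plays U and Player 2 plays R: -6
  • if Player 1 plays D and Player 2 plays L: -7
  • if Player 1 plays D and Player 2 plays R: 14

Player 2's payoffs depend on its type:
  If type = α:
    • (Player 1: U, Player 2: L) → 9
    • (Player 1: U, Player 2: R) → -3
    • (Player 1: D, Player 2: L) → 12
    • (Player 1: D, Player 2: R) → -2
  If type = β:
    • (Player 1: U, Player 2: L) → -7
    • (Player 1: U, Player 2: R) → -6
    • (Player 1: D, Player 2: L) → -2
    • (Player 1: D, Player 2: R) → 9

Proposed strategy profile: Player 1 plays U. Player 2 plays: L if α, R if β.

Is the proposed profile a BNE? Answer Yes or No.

Yes

A profile is a BNE iff every type of every player is best-responding given beliefs about the other side.
Player 1 plays U: E[U] = 0.6·(14) + 0.4·(-6) = 6; E[D] = 1.4. Best-responding. ✓
Player 2 (type α), facing U: L gives 9, R gives -3. Proposed L is best. ✓
Player 2 (type β), facing U: L gives -7, R gives -6. Proposed R is best. ✓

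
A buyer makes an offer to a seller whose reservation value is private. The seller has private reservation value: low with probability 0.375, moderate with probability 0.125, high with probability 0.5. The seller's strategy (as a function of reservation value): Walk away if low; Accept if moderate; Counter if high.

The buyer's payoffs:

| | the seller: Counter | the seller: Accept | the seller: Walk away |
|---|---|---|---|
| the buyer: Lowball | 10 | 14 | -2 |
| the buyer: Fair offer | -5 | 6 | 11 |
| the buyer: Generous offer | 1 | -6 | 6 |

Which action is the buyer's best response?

Lowball

E[Lowball] = 0.375·(-2) + 0.125·(14) + 0.5·(10) = 6
E[Fair offer] = 0.375·(11) + 0.125·(6) + 0.5·(-5) = 2.375
E[Generous offer] = 0.375·(6) + 0.125·(-6) + 0.5·(1) = 2
Best response: Lowball (6 is the largest).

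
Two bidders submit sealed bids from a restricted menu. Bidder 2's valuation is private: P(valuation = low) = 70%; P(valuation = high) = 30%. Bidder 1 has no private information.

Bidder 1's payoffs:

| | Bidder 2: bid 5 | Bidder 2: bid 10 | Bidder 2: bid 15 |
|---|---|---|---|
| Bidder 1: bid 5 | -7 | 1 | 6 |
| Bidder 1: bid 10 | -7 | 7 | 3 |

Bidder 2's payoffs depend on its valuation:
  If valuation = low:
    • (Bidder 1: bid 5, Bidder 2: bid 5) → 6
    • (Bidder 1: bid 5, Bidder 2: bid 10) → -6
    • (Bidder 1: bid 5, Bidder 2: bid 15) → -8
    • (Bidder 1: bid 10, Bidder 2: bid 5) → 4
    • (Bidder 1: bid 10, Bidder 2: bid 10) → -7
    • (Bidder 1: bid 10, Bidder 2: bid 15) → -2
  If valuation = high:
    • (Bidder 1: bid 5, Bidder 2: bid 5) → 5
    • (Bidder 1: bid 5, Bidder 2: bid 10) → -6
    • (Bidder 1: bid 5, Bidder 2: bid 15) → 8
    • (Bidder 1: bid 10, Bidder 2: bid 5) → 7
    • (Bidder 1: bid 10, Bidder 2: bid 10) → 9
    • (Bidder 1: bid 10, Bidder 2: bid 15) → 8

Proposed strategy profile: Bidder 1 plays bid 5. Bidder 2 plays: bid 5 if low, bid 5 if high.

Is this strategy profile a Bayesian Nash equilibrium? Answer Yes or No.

No

Bidder 1 plays bid 5: E[bid 5] = 0.7·(-7) + 0.3·(-7) = -7; E[bid 10] = -7. Best-responding. ✓
Bidder 2 (valuation low), facing bid 5: bid 5 gives 6, bid 10 gives -6, bid 15 gives -8. Proposed bid 5 is best. ✓
Bidder 2 (valuation high), facing bid 5: bid 5 gives 5, bid 10 gives -6, bid 15 gives 8. Proposed bid 5 is not best — profitable deviation exists. ✗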